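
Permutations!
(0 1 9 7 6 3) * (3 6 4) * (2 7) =(0 1 9 2 7 4 3) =[1, 9, 7, 0, 3, 5, 6, 4, 8, 2]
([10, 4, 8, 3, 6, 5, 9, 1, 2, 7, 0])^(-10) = [0, 1, 2, 3, 4, 5, 6, 7, 8, 9, 10]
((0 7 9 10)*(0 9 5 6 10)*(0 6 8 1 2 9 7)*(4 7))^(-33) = (1 6 7)(2 10 5)(4 8 9)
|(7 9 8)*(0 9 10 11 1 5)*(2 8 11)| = 20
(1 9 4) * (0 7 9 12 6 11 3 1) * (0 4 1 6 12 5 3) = (12)(0 7 9 1 5 3 6 11) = [7, 5, 2, 6, 4, 3, 11, 9, 8, 1, 10, 0, 12]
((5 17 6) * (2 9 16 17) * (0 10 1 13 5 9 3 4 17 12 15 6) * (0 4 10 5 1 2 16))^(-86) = (17)(0 6 12 5 9 15 16)(2 3 10)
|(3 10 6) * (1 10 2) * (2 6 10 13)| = 6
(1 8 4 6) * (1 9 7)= (1 8 4 6 9 7)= [0, 8, 2, 3, 6, 5, 9, 1, 4, 7]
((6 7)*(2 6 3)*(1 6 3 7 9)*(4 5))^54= ((1 6 9)(2 3)(4 5))^54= (9)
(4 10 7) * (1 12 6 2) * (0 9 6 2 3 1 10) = (0 9 6 3 1 12 2 10 7 4) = [9, 12, 10, 1, 0, 5, 3, 4, 8, 6, 7, 11, 2]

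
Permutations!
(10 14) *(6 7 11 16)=[0, 1, 2, 3, 4, 5, 7, 11, 8, 9, 14, 16, 12, 13, 10, 15, 6]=(6 7 11 16)(10 14)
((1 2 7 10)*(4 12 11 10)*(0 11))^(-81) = (0 12 4 7 2 1 10 11)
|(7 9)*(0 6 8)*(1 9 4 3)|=|(0 6 8)(1 9 7 4 3)|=15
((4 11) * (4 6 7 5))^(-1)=((4 11 6 7 5))^(-1)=(4 5 7 6 11)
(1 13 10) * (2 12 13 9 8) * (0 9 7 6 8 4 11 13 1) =(0 9 4 11 13 10)(1 7 6 8 2 12) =[9, 7, 12, 3, 11, 5, 8, 6, 2, 4, 0, 13, 1, 10]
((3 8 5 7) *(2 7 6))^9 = (2 8)(3 6)(5 7)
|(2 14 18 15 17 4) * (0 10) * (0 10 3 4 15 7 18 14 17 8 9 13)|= |(0 3 4 2 17 15 8 9 13)(7 18)|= 18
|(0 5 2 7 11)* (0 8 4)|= 7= |(0 5 2 7 11 8 4)|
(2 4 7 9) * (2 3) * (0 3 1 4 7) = (0 3 2 7 9 1 4) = [3, 4, 7, 2, 0, 5, 6, 9, 8, 1]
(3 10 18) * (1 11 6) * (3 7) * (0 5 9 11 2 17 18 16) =[5, 2, 17, 10, 4, 9, 1, 3, 8, 11, 16, 6, 12, 13, 14, 15, 0, 18, 7] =(0 5 9 11 6 1 2 17 18 7 3 10 16)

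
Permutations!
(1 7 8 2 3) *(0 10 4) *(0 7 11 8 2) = (0 10 4 7 2 3 1 11 8) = [10, 11, 3, 1, 7, 5, 6, 2, 0, 9, 4, 8]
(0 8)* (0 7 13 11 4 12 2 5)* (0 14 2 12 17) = (0 8 7 13 11 4 17)(2 5 14) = [8, 1, 5, 3, 17, 14, 6, 13, 7, 9, 10, 4, 12, 11, 2, 15, 16, 0]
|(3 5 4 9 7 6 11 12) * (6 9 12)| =4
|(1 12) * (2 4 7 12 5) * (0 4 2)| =6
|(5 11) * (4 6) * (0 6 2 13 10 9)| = |(0 6 4 2 13 10 9)(5 11)| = 14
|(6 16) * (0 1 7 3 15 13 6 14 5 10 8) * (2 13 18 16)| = |(0 1 7 3 15 18 16 14 5 10 8)(2 13 6)| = 33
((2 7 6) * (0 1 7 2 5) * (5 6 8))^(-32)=((0 1 7 8 5))^(-32)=(0 8 1 5 7)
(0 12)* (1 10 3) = (0 12)(1 10 3) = [12, 10, 2, 1, 4, 5, 6, 7, 8, 9, 3, 11, 0]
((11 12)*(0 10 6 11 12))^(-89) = (12)(0 11 6 10) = ((12)(0 10 6 11))^(-89)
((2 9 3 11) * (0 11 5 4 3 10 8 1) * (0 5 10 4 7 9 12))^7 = (0 12 2 11)(1 8 10 3 4 9 7 5)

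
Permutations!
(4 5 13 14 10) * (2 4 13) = [0, 1, 4, 3, 5, 2, 6, 7, 8, 9, 13, 11, 12, 14, 10] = (2 4 5)(10 13 14)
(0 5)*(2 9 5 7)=(0 7 2 9 5)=[7, 1, 9, 3, 4, 0, 6, 2, 8, 5]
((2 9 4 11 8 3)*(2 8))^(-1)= (2 11 4 9)(3 8)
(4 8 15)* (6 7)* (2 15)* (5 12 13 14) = (2 15 4 8)(5 12 13 14)(6 7) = [0, 1, 15, 3, 8, 12, 7, 6, 2, 9, 10, 11, 13, 14, 5, 4]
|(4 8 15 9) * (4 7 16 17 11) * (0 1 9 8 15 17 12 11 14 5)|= |(0 1 9 7 16 12 11 4 15 8 17 14 5)|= 13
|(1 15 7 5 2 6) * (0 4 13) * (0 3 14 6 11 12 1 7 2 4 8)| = 70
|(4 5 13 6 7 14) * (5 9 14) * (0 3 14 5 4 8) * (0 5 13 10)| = |(0 3 14 8 5 10)(4 9 13 6 7)| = 30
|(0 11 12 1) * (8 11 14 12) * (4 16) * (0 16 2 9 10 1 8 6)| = |(0 14 12 8 11 6)(1 16 4 2 9 10)| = 6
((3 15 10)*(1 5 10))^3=(1 3 5 15 10)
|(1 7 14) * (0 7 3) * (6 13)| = 10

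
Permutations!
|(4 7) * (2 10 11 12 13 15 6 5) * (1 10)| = |(1 10 11 12 13 15 6 5 2)(4 7)| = 18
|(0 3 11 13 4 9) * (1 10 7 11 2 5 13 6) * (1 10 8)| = 28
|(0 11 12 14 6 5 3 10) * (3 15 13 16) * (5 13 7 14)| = 12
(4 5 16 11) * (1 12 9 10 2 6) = (1 12 9 10 2 6)(4 5 16 11) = [0, 12, 6, 3, 5, 16, 1, 7, 8, 10, 2, 4, 9, 13, 14, 15, 11]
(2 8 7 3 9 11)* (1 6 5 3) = (1 6 5 3 9 11 2 8 7) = [0, 6, 8, 9, 4, 3, 5, 1, 7, 11, 10, 2]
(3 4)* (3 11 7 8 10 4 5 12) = [0, 1, 2, 5, 11, 12, 6, 8, 10, 9, 4, 7, 3] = (3 5 12)(4 11 7 8 10)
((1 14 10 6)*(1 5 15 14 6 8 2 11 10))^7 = ((1 6 5 15 14)(2 11 10 8))^7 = (1 5 14 6 15)(2 8 10 11)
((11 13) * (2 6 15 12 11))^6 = ((2 6 15 12 11 13))^6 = (15)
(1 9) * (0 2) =(0 2)(1 9) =[2, 9, 0, 3, 4, 5, 6, 7, 8, 1]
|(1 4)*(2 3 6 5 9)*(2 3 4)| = |(1 2 4)(3 6 5 9)| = 12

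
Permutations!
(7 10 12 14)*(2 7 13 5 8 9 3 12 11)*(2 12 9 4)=(2 7 10 11 12 14 13 5 8 4)(3 9)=[0, 1, 7, 9, 2, 8, 6, 10, 4, 3, 11, 12, 14, 5, 13]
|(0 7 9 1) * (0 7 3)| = |(0 3)(1 7 9)| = 6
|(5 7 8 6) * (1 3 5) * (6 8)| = |(8)(1 3 5 7 6)| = 5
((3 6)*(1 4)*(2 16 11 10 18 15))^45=(1 4)(2 10)(3 6)(11 15)(16 18)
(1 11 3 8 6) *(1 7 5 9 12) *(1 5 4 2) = (1 11 3 8 6 7 4 2)(5 9 12) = [0, 11, 1, 8, 2, 9, 7, 4, 6, 12, 10, 3, 5]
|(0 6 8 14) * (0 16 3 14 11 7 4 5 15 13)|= 9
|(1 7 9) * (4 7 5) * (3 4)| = 6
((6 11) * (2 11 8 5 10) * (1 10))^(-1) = ((1 10 2 11 6 8 5))^(-1) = (1 5 8 6 11 2 10)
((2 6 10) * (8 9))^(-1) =((2 6 10)(8 9))^(-1) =(2 10 6)(8 9)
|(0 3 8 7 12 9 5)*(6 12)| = |(0 3 8 7 6 12 9 5)| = 8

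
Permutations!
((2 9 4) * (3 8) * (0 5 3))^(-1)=(0 8 3 5)(2 4 9)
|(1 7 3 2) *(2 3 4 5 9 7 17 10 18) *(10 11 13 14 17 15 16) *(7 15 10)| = 12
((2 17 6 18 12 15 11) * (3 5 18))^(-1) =((2 17 6 3 5 18 12 15 11))^(-1) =(2 11 15 12 18 5 3 6 17)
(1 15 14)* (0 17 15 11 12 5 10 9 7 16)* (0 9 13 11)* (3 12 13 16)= [17, 0, 2, 12, 4, 10, 6, 3, 8, 7, 16, 13, 5, 11, 1, 14, 9, 15]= (0 17 15 14 1)(3 12 5 10 16 9 7)(11 13)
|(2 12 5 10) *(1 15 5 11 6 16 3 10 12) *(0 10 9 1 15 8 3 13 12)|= |(0 10 2 15 5)(1 8 3 9)(6 16 13 12 11)|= 20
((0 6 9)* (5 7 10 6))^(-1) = ((0 5 7 10 6 9))^(-1) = (0 9 6 10 7 5)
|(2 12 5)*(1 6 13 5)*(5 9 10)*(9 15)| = |(1 6 13 15 9 10 5 2 12)| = 9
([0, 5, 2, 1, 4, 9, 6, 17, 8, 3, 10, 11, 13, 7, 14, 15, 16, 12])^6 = (1 9)(3 5)(7 12)(13 17)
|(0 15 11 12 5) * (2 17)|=10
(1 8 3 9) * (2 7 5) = (1 8 3 9)(2 7 5) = [0, 8, 7, 9, 4, 2, 6, 5, 3, 1]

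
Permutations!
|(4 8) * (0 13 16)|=|(0 13 16)(4 8)|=6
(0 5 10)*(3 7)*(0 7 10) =(0 5)(3 10 7) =[5, 1, 2, 10, 4, 0, 6, 3, 8, 9, 7]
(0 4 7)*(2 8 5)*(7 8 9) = (0 4 8 5 2 9 7) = [4, 1, 9, 3, 8, 2, 6, 0, 5, 7]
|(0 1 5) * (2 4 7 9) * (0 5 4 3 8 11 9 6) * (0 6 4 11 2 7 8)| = 9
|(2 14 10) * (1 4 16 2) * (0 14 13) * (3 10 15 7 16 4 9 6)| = |(0 14 15 7 16 2 13)(1 9 6 3 10)| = 35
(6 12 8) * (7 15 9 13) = (6 12 8)(7 15 9 13) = [0, 1, 2, 3, 4, 5, 12, 15, 6, 13, 10, 11, 8, 7, 14, 9]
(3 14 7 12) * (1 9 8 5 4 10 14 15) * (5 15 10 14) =(1 9 8 15)(3 10 5 4 14 7 12) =[0, 9, 2, 10, 14, 4, 6, 12, 15, 8, 5, 11, 3, 13, 7, 1]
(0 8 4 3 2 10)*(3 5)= (0 8 4 5 3 2 10)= [8, 1, 10, 2, 5, 3, 6, 7, 4, 9, 0]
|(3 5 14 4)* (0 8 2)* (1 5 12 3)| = |(0 8 2)(1 5 14 4)(3 12)| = 12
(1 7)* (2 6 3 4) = [0, 7, 6, 4, 2, 5, 3, 1] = (1 7)(2 6 3 4)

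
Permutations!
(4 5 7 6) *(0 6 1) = (0 6 4 5 7 1) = [6, 0, 2, 3, 5, 7, 4, 1]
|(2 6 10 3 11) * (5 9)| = 10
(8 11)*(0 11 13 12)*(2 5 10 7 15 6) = (0 11 8 13 12)(2 5 10 7 15 6) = [11, 1, 5, 3, 4, 10, 2, 15, 13, 9, 7, 8, 0, 12, 14, 6]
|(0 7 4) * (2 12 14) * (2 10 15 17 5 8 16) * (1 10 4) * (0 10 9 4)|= 14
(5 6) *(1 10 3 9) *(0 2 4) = (0 2 4)(1 10 3 9)(5 6) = [2, 10, 4, 9, 0, 6, 5, 7, 8, 1, 3]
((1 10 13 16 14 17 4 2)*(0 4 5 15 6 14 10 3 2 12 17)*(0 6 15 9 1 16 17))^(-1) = (0 12 4)(1 9 5 17 13 10 16 2 3)(6 14)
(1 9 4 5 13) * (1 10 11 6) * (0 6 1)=(0 6)(1 9 4 5 13 10 11)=[6, 9, 2, 3, 5, 13, 0, 7, 8, 4, 11, 1, 12, 10]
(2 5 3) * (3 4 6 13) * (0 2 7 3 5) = (0 2)(3 7)(4 6 13 5) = [2, 1, 0, 7, 6, 4, 13, 3, 8, 9, 10, 11, 12, 5]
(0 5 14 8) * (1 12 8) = (0 5 14 1 12 8) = [5, 12, 2, 3, 4, 14, 6, 7, 0, 9, 10, 11, 8, 13, 1]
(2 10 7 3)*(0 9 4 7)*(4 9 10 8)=(0 10)(2 8 4 7 3)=[10, 1, 8, 2, 7, 5, 6, 3, 4, 9, 0]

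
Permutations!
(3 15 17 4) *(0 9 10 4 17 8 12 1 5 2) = (17)(0 9 10 4 3 15 8 12 1 5 2) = [9, 5, 0, 15, 3, 2, 6, 7, 12, 10, 4, 11, 1, 13, 14, 8, 16, 17]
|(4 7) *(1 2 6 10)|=4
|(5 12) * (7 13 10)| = 6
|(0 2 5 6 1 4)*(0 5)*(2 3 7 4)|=|(0 3 7 4 5 6 1 2)|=8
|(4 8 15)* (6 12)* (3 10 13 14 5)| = |(3 10 13 14 5)(4 8 15)(6 12)| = 30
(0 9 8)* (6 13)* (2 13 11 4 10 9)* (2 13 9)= [13, 1, 9, 3, 10, 5, 11, 7, 0, 8, 2, 4, 12, 6]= (0 13 6 11 4 10 2 9 8)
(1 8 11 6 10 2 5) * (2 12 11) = (1 8 2 5)(6 10 12 11) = [0, 8, 5, 3, 4, 1, 10, 7, 2, 9, 12, 6, 11]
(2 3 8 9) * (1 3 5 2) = (1 3 8 9)(2 5) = [0, 3, 5, 8, 4, 2, 6, 7, 9, 1]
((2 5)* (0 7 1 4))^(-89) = (0 4 1 7)(2 5)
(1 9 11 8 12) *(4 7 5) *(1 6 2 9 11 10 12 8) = (1 11)(2 9 10 12 6)(4 7 5) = [0, 11, 9, 3, 7, 4, 2, 5, 8, 10, 12, 1, 6]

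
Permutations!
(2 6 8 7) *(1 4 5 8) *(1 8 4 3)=(1 3)(2 6 8 7)(4 5)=[0, 3, 6, 1, 5, 4, 8, 2, 7]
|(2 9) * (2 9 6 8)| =|(9)(2 6 8)| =3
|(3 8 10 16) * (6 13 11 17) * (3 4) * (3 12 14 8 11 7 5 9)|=24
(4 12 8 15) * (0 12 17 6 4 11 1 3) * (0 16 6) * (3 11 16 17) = (0 12 8 15 16 6 4 3 17)(1 11) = [12, 11, 2, 17, 3, 5, 4, 7, 15, 9, 10, 1, 8, 13, 14, 16, 6, 0]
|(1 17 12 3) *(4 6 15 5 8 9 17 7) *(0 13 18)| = |(0 13 18)(1 7 4 6 15 5 8 9 17 12 3)| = 33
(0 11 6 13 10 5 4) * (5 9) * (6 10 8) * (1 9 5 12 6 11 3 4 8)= (0 3 4)(1 9 12 6 13)(5 8 11 10)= [3, 9, 2, 4, 0, 8, 13, 7, 11, 12, 5, 10, 6, 1]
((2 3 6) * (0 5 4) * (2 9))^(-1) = ((0 5 4)(2 3 6 9))^(-1) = (0 4 5)(2 9 6 3)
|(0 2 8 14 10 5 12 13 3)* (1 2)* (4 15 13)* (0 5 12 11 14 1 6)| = 18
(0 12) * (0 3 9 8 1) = [12, 0, 2, 9, 4, 5, 6, 7, 1, 8, 10, 11, 3] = (0 12 3 9 8 1)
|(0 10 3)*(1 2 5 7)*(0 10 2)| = 10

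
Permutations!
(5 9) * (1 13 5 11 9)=(1 13 5)(9 11)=[0, 13, 2, 3, 4, 1, 6, 7, 8, 11, 10, 9, 12, 5]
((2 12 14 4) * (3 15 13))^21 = (15)(2 12 14 4)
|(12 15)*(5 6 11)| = |(5 6 11)(12 15)| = 6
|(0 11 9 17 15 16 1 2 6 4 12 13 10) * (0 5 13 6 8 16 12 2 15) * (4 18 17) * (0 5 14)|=|(0 11 9 4 2 8 16 1 15 12 6 18 17 5 13 10 14)|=17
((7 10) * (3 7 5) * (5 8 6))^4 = ((3 7 10 8 6 5))^4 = (3 6 10)(5 8 7)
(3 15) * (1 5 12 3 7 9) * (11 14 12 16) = (1 5 16 11 14 12 3 15 7 9) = [0, 5, 2, 15, 4, 16, 6, 9, 8, 1, 10, 14, 3, 13, 12, 7, 11]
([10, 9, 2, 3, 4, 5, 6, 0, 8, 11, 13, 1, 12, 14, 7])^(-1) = (0 7 14 13 10)(1 11 9)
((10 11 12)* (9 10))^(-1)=((9 10 11 12))^(-1)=(9 12 11 10)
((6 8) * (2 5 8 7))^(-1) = ((2 5 8 6 7))^(-1) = (2 7 6 8 5)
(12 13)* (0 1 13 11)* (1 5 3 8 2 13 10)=[5, 10, 13, 8, 4, 3, 6, 7, 2, 9, 1, 0, 11, 12]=(0 5 3 8 2 13 12 11)(1 10)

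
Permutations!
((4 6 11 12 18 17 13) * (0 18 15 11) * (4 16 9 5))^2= (0 17 16 5 6 18 13 9 4)(11 15 12)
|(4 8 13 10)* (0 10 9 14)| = 7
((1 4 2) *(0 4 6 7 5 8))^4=(0 6)(1 8)(2 5)(4 7)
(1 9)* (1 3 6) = (1 9 3 6) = [0, 9, 2, 6, 4, 5, 1, 7, 8, 3]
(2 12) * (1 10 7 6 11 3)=[0, 10, 12, 1, 4, 5, 11, 6, 8, 9, 7, 3, 2]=(1 10 7 6 11 3)(2 12)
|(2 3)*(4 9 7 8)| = 4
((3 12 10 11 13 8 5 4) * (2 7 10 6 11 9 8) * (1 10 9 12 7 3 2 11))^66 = ((1 10 12 6)(2 3 7 9 8 5 4)(11 13))^66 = (13)(1 12)(2 9 4 7 5 3 8)(6 10)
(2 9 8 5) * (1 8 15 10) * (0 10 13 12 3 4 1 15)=[10, 8, 9, 4, 1, 2, 6, 7, 5, 0, 15, 11, 3, 12, 14, 13]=(0 10 15 13 12 3 4 1 8 5 2 9)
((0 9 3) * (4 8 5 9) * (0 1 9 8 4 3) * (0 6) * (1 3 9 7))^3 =((0 9 6)(1 7)(5 8))^3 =(9)(1 7)(5 8)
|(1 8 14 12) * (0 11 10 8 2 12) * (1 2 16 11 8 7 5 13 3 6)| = |(0 8 14)(1 16 11 10 7 5 13 3 6)(2 12)| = 18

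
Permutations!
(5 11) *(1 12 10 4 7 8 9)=(1 12 10 4 7 8 9)(5 11)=[0, 12, 2, 3, 7, 11, 6, 8, 9, 1, 4, 5, 10]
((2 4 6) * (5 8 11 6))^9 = (2 8)(4 11)(5 6)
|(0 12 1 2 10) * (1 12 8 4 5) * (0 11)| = |(12)(0 8 4 5 1 2 10 11)| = 8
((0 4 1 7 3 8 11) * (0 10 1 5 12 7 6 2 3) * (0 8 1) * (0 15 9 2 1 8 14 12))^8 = ((0 4 5)(1 6)(2 3 8 11 10 15 9)(7 14 12))^8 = (0 5 4)(2 3 8 11 10 15 9)(7 12 14)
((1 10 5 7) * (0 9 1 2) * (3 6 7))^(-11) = (0 7 3 10 9 2 6 5 1)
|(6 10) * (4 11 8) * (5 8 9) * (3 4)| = 6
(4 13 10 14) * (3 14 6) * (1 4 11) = (1 4 13 10 6 3 14 11) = [0, 4, 2, 14, 13, 5, 3, 7, 8, 9, 6, 1, 12, 10, 11]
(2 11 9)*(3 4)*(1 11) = [0, 11, 1, 4, 3, 5, 6, 7, 8, 2, 10, 9] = (1 11 9 2)(3 4)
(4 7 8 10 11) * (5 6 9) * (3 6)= (3 6 9 5)(4 7 8 10 11)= [0, 1, 2, 6, 7, 3, 9, 8, 10, 5, 11, 4]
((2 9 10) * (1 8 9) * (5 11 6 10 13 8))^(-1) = (1 2 10 6 11 5)(8 13 9) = ((1 5 11 6 10 2)(8 9 13))^(-1)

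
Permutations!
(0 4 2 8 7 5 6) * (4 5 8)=(0 5 6)(2 4)(7 8)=[5, 1, 4, 3, 2, 6, 0, 8, 7]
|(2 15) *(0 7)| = |(0 7)(2 15)| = 2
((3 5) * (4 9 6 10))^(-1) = ((3 5)(4 9 6 10))^(-1) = (3 5)(4 10 6 9)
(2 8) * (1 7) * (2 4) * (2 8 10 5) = (1 7)(2 10 5)(4 8) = [0, 7, 10, 3, 8, 2, 6, 1, 4, 9, 5]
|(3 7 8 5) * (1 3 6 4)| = 7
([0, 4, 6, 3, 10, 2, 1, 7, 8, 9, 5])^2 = (1 10 2)(4 5 6)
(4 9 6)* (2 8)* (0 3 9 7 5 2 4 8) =(0 3 9 6 8 4 7 5 2) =[3, 1, 0, 9, 7, 2, 8, 5, 4, 6]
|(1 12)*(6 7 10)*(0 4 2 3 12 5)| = 21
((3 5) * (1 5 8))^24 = (8)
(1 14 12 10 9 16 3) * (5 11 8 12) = (1 14 5 11 8 12 10 9 16 3) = [0, 14, 2, 1, 4, 11, 6, 7, 12, 16, 9, 8, 10, 13, 5, 15, 3]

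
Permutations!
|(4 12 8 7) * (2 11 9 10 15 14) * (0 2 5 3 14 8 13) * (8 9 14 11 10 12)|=|(0 2 10 15 9 12 13)(3 11 14 5)(4 8 7)|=84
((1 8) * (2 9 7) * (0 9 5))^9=((0 9 7 2 5)(1 8))^9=(0 5 2 7 9)(1 8)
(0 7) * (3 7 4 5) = (0 4 5 3 7) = [4, 1, 2, 7, 5, 3, 6, 0]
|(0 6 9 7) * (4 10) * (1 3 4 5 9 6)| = |(0 1 3 4 10 5 9 7)| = 8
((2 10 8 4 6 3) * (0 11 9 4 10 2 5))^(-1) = (0 5 3 6 4 9 11)(8 10)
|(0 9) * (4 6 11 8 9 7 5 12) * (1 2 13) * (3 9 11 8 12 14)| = 30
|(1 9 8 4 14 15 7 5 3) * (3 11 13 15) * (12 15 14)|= 12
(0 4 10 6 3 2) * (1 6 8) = (0 4 10 8 1 6 3 2) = [4, 6, 0, 2, 10, 5, 3, 7, 1, 9, 8]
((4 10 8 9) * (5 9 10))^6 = (10)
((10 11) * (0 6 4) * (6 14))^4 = (14)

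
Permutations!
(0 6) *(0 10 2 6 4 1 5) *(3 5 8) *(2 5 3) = (0 4 1 8 2 6 10 5) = [4, 8, 6, 3, 1, 0, 10, 7, 2, 9, 5]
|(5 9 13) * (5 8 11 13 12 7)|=|(5 9 12 7)(8 11 13)|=12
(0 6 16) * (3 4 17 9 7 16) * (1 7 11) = (0 6 3 4 17 9 11 1 7 16) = [6, 7, 2, 4, 17, 5, 3, 16, 8, 11, 10, 1, 12, 13, 14, 15, 0, 9]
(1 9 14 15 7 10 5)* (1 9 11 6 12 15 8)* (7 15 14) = (15)(1 11 6 12 14 8)(5 9 7 10) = [0, 11, 2, 3, 4, 9, 12, 10, 1, 7, 5, 6, 14, 13, 8, 15]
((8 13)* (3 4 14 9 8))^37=(3 4 14 9 8 13)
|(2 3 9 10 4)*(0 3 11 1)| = |(0 3 9 10 4 2 11 1)| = 8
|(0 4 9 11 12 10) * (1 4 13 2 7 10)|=|(0 13 2 7 10)(1 4 9 11 12)|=5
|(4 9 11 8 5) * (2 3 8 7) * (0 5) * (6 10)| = 18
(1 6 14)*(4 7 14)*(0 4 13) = (0 4 7 14 1 6 13) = [4, 6, 2, 3, 7, 5, 13, 14, 8, 9, 10, 11, 12, 0, 1]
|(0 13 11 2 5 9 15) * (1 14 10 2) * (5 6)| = |(0 13 11 1 14 10 2 6 5 9 15)| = 11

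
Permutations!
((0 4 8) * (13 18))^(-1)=(0 8 4)(13 18)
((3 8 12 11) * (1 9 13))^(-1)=((1 9 13)(3 8 12 11))^(-1)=(1 13 9)(3 11 12 8)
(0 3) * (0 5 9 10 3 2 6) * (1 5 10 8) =(0 2 6)(1 5 9 8)(3 10) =[2, 5, 6, 10, 4, 9, 0, 7, 1, 8, 3]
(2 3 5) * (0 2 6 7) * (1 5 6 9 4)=(0 2 3 6 7)(1 5 9 4)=[2, 5, 3, 6, 1, 9, 7, 0, 8, 4]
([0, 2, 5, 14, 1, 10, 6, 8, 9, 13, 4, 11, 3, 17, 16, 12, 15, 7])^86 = (1 2 5 10 4)(3 14 16 15 12)(7 8 9 13 17)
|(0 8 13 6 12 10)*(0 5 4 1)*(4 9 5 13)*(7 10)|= 20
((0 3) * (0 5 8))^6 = ((0 3 5 8))^6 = (0 5)(3 8)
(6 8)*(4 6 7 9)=[0, 1, 2, 3, 6, 5, 8, 9, 7, 4]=(4 6 8 7 9)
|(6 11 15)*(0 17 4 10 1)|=|(0 17 4 10 1)(6 11 15)|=15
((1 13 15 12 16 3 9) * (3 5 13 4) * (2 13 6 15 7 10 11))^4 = (2 11 10 7 13)(5 16 12 15 6)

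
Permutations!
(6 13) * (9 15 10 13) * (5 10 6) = [0, 1, 2, 3, 4, 10, 9, 7, 8, 15, 13, 11, 12, 5, 14, 6] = (5 10 13)(6 9 15)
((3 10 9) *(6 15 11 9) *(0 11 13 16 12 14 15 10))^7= (0 3 9 11)(6 10)(12 15 16 14 13)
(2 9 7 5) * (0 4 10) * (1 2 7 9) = (0 4 10)(1 2)(5 7) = [4, 2, 1, 3, 10, 7, 6, 5, 8, 9, 0]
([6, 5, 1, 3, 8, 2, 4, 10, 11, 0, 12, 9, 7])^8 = [4, 2, 5, 3, 11, 1, 8, 12, 9, 6, 7, 0, 10]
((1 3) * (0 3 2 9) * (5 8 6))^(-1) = (0 9 2 1 3)(5 6 8) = ((0 3 1 2 9)(5 8 6))^(-1)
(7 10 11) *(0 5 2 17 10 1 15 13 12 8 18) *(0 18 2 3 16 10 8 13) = [5, 15, 17, 16, 4, 3, 6, 1, 2, 9, 11, 7, 13, 12, 14, 0, 10, 8, 18] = (18)(0 5 3 16 10 11 7 1 15)(2 17 8)(12 13)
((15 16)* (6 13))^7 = ((6 13)(15 16))^7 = (6 13)(15 16)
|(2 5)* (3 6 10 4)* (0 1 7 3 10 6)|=4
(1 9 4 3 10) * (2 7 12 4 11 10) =(1 9 11 10)(2 7 12 4 3) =[0, 9, 7, 2, 3, 5, 6, 12, 8, 11, 1, 10, 4]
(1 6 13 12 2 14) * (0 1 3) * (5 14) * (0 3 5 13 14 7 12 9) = (0 1 6 14 5 7 12 2 13 9) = [1, 6, 13, 3, 4, 7, 14, 12, 8, 0, 10, 11, 2, 9, 5]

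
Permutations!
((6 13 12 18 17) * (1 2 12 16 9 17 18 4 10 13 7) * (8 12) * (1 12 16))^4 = (18)(1 9 12)(2 17 4)(6 10 8)(7 13 16)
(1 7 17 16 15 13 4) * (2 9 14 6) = (1 7 17 16 15 13 4)(2 9 14 6) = [0, 7, 9, 3, 1, 5, 2, 17, 8, 14, 10, 11, 12, 4, 6, 13, 15, 16]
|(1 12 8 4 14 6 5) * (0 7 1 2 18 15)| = 12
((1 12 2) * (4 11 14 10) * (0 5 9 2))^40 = (14)(0 1 9)(2 5 12)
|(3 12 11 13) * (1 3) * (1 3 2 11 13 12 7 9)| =8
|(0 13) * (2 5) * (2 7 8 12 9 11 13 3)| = |(0 3 2 5 7 8 12 9 11 13)| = 10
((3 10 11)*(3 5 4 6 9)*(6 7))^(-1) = ((3 10 11 5 4 7 6 9))^(-1) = (3 9 6 7 4 5 11 10)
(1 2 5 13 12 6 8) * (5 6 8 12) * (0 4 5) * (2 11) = (0 4 5 13)(1 11 2 6 12 8) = [4, 11, 6, 3, 5, 13, 12, 7, 1, 9, 10, 2, 8, 0]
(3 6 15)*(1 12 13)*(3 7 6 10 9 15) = (1 12 13)(3 10 9 15 7 6) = [0, 12, 2, 10, 4, 5, 3, 6, 8, 15, 9, 11, 13, 1, 14, 7]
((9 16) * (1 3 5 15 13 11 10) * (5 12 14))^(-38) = (16)(1 11 15 14 3 10 13 5 12) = ((1 3 12 14 5 15 13 11 10)(9 16))^(-38)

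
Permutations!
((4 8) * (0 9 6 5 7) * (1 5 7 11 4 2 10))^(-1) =((0 9 6 7)(1 5 11 4 8 2 10))^(-1) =(0 7 6 9)(1 10 2 8 4 11 5)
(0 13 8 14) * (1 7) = (0 13 8 14)(1 7) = [13, 7, 2, 3, 4, 5, 6, 1, 14, 9, 10, 11, 12, 8, 0]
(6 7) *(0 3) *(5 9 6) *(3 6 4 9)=(0 6 7 5 3)(4 9)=[6, 1, 2, 0, 9, 3, 7, 5, 8, 4]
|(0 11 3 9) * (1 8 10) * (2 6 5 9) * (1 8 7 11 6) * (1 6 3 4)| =12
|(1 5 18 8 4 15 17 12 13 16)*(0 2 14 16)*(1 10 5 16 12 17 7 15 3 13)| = |(0 2 14 12 1 16 10 5 18 8 4 3 13)(7 15)| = 26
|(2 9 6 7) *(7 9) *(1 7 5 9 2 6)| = |(1 7 6 2 5 9)| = 6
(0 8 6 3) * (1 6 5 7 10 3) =(0 8 5 7 10 3)(1 6) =[8, 6, 2, 0, 4, 7, 1, 10, 5, 9, 3]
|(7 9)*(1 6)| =|(1 6)(7 9)| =2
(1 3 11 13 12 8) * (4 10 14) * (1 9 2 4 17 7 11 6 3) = (2 4 10 14 17 7 11 13 12 8 9)(3 6) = [0, 1, 4, 6, 10, 5, 3, 11, 9, 2, 14, 13, 8, 12, 17, 15, 16, 7]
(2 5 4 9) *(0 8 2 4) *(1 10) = (0 8 2 5)(1 10)(4 9) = [8, 10, 5, 3, 9, 0, 6, 7, 2, 4, 1]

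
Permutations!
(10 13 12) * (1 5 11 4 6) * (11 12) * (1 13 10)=(1 5 12)(4 6 13 11)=[0, 5, 2, 3, 6, 12, 13, 7, 8, 9, 10, 4, 1, 11]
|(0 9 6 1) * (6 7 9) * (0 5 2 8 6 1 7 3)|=9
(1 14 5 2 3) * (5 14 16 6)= (1 16 6 5 2 3)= [0, 16, 3, 1, 4, 2, 5, 7, 8, 9, 10, 11, 12, 13, 14, 15, 6]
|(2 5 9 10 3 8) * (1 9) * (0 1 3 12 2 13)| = 10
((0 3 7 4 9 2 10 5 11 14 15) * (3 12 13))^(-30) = ((0 12 13 3 7 4 9 2 10 5 11 14 15))^(-30) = (0 5 4 12 11 9 13 14 2 3 15 10 7)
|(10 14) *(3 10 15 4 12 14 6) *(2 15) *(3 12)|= 8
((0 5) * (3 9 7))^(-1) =((0 5)(3 9 7))^(-1) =(0 5)(3 7 9)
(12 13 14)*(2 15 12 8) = [0, 1, 15, 3, 4, 5, 6, 7, 2, 9, 10, 11, 13, 14, 8, 12] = (2 15 12 13 14 8)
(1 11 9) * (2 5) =(1 11 9)(2 5) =[0, 11, 5, 3, 4, 2, 6, 7, 8, 1, 10, 9]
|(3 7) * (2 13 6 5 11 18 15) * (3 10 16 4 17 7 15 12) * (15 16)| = |(2 13 6 5 11 18 12 3 16 4 17 7 10 15)| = 14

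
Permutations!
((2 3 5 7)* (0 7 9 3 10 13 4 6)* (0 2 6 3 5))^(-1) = (0 3 4 13 10 2 6 7)(5 9)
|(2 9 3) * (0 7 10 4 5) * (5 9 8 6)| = |(0 7 10 4 9 3 2 8 6 5)| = 10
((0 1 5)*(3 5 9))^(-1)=(0 5 3 9 1)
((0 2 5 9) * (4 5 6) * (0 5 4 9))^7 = ((0 2 6 9 5))^7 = (0 6 5 2 9)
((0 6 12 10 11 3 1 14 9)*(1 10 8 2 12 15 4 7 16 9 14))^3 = (0 4 9 15 16 6 7)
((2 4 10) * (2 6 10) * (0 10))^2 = (0 6 10) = ((0 10 6)(2 4))^2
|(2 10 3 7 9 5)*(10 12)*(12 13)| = |(2 13 12 10 3 7 9 5)| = 8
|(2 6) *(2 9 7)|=4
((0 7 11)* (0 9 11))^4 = (11)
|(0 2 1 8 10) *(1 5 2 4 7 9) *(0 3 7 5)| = |(0 4 5 2)(1 8 10 3 7 9)| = 12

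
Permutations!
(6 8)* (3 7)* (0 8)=(0 8 6)(3 7)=[8, 1, 2, 7, 4, 5, 0, 3, 6]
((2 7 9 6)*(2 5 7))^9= (5 7 9 6)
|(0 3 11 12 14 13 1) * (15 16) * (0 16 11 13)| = 9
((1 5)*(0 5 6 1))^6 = (6)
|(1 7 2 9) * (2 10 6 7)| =3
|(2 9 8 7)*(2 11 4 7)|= 3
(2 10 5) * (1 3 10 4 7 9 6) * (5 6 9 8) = (1 3 10 6)(2 4 7 8 5) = [0, 3, 4, 10, 7, 2, 1, 8, 5, 9, 6]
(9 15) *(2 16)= [0, 1, 16, 3, 4, 5, 6, 7, 8, 15, 10, 11, 12, 13, 14, 9, 2]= (2 16)(9 15)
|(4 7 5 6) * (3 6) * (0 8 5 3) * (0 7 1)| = 8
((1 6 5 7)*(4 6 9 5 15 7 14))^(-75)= ((1 9 5 14 4 6 15 7))^(-75)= (1 6 5 7 4 9 15 14)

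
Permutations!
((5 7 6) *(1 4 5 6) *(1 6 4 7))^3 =((1 7 6 4 5))^3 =(1 4 7 5 6)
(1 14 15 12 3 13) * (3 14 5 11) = [0, 5, 2, 13, 4, 11, 6, 7, 8, 9, 10, 3, 14, 1, 15, 12] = (1 5 11 3 13)(12 14 15)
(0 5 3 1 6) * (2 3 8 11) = (0 5 8 11 2 3 1 6) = [5, 6, 3, 1, 4, 8, 0, 7, 11, 9, 10, 2]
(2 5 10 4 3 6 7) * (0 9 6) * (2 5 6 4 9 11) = (0 11 2 6 7 5 10 9 4 3) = [11, 1, 6, 0, 3, 10, 7, 5, 8, 4, 9, 2]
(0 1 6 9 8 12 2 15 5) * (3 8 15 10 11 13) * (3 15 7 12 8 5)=[1, 6, 10, 5, 4, 0, 9, 12, 8, 7, 11, 13, 2, 15, 14, 3]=(0 1 6 9 7 12 2 10 11 13 15 3 5)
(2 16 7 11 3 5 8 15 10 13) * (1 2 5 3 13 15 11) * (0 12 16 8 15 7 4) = [12, 2, 8, 3, 0, 15, 6, 1, 11, 9, 7, 13, 16, 5, 14, 10, 4] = (0 12 16 4)(1 2 8 11 13 5 15 10 7)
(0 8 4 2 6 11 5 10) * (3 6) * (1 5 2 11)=[8, 5, 3, 6, 11, 10, 1, 7, 4, 9, 0, 2]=(0 8 4 11 2 3 6 1 5 10)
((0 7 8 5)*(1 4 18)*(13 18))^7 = ((0 7 8 5)(1 4 13 18))^7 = (0 5 8 7)(1 18 13 4)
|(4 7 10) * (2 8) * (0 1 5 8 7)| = 8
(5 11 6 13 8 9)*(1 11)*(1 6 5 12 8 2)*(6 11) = (1 6 13 2)(5 11)(8 9 12) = [0, 6, 1, 3, 4, 11, 13, 7, 9, 12, 10, 5, 8, 2]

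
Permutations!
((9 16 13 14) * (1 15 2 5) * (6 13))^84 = (6 16 9 14 13)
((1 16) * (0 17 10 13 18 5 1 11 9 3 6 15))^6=((0 17 10 13 18 5 1 16 11 9 3 6 15))^6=(0 1 15 5 6 18 3 13 9 10 11 17 16)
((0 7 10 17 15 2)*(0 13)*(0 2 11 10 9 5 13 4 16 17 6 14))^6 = (0 4 6 13 11 9 17)(2 10 5 15 7 16 14)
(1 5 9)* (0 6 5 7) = [6, 7, 2, 3, 4, 9, 5, 0, 8, 1] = (0 6 5 9 1 7)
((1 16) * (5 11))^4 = (16)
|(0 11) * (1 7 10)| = |(0 11)(1 7 10)| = 6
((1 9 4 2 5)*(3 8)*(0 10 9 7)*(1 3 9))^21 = ((0 10 1 7)(2 5 3 8 9 4))^21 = (0 10 1 7)(2 8)(3 4)(5 9)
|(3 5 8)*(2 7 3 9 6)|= 7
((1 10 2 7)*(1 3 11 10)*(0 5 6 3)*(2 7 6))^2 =(0 2 3 10)(5 6 11 7)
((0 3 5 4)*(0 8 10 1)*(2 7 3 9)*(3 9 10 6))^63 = (10)(3 8 5 6 4)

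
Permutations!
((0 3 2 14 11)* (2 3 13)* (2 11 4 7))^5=((0 13 11)(2 14 4 7))^5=(0 11 13)(2 14 4 7)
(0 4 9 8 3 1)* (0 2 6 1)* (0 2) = (0 4 9 8 3 2 6 1) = [4, 0, 6, 2, 9, 5, 1, 7, 3, 8]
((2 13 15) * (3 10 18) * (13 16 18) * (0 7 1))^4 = (0 7 1)(2 10 16 13 18 15 3) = ((0 7 1)(2 16 18 3 10 13 15))^4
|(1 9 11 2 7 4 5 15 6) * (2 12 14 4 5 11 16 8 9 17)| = 84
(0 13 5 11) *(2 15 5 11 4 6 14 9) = (0 13 11)(2 15 5 4 6 14 9) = [13, 1, 15, 3, 6, 4, 14, 7, 8, 2, 10, 0, 12, 11, 9, 5]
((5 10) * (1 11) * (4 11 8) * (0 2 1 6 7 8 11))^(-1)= ((0 2 1 11 6 7 8 4)(5 10))^(-1)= (0 4 8 7 6 11 1 2)(5 10)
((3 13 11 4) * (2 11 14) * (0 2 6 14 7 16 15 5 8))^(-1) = (0 8 5 15 16 7 13 3 4 11 2)(6 14)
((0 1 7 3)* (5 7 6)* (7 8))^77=((0 1 6 5 8 7 3))^77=(8)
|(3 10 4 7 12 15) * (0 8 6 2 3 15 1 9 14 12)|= |(15)(0 8 6 2 3 10 4 7)(1 9 14 12)|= 8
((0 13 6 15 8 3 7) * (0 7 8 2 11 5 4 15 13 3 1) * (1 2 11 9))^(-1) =((0 3 8 2 9 1)(4 15 11 5)(6 13))^(-1) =(0 1 9 2 8 3)(4 5 11 15)(6 13)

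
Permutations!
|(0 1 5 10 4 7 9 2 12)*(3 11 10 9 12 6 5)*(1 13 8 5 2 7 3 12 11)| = 12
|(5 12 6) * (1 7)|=|(1 7)(5 12 6)|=6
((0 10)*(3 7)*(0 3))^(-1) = ((0 10 3 7))^(-1) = (0 7 3 10)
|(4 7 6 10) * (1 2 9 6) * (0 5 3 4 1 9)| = 10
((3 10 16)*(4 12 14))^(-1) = ((3 10 16)(4 12 14))^(-1) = (3 16 10)(4 14 12)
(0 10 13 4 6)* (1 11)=[10, 11, 2, 3, 6, 5, 0, 7, 8, 9, 13, 1, 12, 4]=(0 10 13 4 6)(1 11)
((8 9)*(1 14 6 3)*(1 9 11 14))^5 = (3 6 14 11 8 9) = ((3 9 8 11 14 6))^5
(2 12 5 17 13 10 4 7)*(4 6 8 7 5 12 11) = (2 11 4 5 17 13 10 6 8 7) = [0, 1, 11, 3, 5, 17, 8, 2, 7, 9, 6, 4, 12, 10, 14, 15, 16, 13]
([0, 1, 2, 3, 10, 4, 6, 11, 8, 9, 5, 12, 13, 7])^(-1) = (4 5 10)(7 13 12 11)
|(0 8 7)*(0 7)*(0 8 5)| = 2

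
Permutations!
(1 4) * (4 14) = (1 14 4) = [0, 14, 2, 3, 1, 5, 6, 7, 8, 9, 10, 11, 12, 13, 4]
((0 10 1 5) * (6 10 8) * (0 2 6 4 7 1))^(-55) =(0 10 6 2 5 1 7 4 8)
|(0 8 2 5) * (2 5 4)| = |(0 8 5)(2 4)| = 6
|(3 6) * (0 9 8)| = |(0 9 8)(3 6)| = 6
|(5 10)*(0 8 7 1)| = |(0 8 7 1)(5 10)| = 4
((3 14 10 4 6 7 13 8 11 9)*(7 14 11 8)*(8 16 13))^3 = ((3 11 9)(4 6 14 10)(7 8 16 13))^3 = (4 10 14 6)(7 13 16 8)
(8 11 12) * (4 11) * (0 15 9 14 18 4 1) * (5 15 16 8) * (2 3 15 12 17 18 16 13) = (0 13 2 3 15 9 14 16 8 1)(4 11 17 18)(5 12) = [13, 0, 3, 15, 11, 12, 6, 7, 1, 14, 10, 17, 5, 2, 16, 9, 8, 18, 4]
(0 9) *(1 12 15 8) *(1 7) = (0 9)(1 12 15 8 7) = [9, 12, 2, 3, 4, 5, 6, 1, 7, 0, 10, 11, 15, 13, 14, 8]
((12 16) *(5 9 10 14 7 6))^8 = (16)(5 10 7)(6 9 14)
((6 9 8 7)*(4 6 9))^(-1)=(4 6)(7 8 9)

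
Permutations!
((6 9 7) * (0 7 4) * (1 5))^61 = ((0 7 6 9 4)(1 5))^61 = (0 7 6 9 4)(1 5)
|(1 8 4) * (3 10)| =|(1 8 4)(3 10)| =6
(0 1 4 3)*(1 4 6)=(0 4 3)(1 6)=[4, 6, 2, 0, 3, 5, 1]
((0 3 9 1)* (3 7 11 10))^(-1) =((0 7 11 10 3 9 1))^(-1) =(0 1 9 3 10 11 7)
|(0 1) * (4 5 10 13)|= |(0 1)(4 5 10 13)|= 4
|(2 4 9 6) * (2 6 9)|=2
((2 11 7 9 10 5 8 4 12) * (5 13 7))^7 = ((2 11 5 8 4 12)(7 9 10 13))^7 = (2 11 5 8 4 12)(7 13 10 9)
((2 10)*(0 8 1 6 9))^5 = ((0 8 1 6 9)(2 10))^5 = (2 10)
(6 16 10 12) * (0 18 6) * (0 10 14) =(0 18 6 16 14)(10 12) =[18, 1, 2, 3, 4, 5, 16, 7, 8, 9, 12, 11, 10, 13, 0, 15, 14, 17, 6]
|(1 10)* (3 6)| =|(1 10)(3 6)| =2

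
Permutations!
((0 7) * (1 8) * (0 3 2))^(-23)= ((0 7 3 2)(1 8))^(-23)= (0 7 3 2)(1 8)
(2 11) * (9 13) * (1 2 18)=(1 2 11 18)(9 13)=[0, 2, 11, 3, 4, 5, 6, 7, 8, 13, 10, 18, 12, 9, 14, 15, 16, 17, 1]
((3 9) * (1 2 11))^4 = (1 2 11)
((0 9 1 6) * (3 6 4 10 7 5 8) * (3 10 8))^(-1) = (0 6 3 5 7 10 8 4 1 9)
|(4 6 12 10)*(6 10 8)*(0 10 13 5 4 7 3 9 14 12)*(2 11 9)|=|(0 10 7 3 2 11 9 14 12 8 6)(4 13 5)|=33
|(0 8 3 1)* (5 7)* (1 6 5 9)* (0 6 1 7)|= |(0 8 3 1 6 5)(7 9)|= 6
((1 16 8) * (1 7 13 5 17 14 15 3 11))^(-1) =((1 16 8 7 13 5 17 14 15 3 11))^(-1) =(1 11 3 15 14 17 5 13 7 8 16)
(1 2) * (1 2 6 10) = [0, 6, 2, 3, 4, 5, 10, 7, 8, 9, 1] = (1 6 10)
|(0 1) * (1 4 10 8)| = 5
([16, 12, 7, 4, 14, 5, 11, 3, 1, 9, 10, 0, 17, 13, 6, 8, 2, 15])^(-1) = (0 11 6 14 4 3 7 2 16)(1 8 15 17 12)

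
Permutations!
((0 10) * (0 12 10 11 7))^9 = ((0 11 7)(10 12))^9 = (10 12)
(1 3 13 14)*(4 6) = (1 3 13 14)(4 6) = [0, 3, 2, 13, 6, 5, 4, 7, 8, 9, 10, 11, 12, 14, 1]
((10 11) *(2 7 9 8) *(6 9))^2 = (11)(2 6 8 7 9)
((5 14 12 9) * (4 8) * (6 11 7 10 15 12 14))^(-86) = (5 11 10 12)(6 7 15 9)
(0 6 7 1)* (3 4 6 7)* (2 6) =(0 7 1)(2 6 3 4) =[7, 0, 6, 4, 2, 5, 3, 1]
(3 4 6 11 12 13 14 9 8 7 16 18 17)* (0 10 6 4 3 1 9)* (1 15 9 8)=[10, 8, 2, 3, 4, 5, 11, 16, 7, 1, 6, 12, 13, 14, 0, 9, 18, 15, 17]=(0 10 6 11 12 13 14)(1 8 7 16 18 17 15 9)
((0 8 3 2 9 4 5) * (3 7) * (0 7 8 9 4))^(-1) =((0 9)(2 4 5 7 3))^(-1) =(0 9)(2 3 7 5 4)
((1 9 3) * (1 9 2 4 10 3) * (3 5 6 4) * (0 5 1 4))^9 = ((0 5 6)(1 2 3 9 4 10))^9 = (1 9)(2 4)(3 10)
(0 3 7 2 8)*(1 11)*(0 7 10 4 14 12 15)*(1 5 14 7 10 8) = (0 3 8 10 4 7 2 1 11 5 14 12 15) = [3, 11, 1, 8, 7, 14, 6, 2, 10, 9, 4, 5, 15, 13, 12, 0]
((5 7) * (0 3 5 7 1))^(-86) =(7)(0 5)(1 3)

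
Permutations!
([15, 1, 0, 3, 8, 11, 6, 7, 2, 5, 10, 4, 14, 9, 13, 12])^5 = (0 9 2 13 8 14 4 12 11 15 5)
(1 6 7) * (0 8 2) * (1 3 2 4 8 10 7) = (0 10 7 3 2)(1 6)(4 8) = [10, 6, 0, 2, 8, 5, 1, 3, 4, 9, 7]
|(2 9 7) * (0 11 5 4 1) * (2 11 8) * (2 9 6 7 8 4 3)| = |(0 4 1)(2 6 7 11 5 3)(8 9)| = 6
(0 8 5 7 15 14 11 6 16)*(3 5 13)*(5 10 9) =(0 8 13 3 10 9 5 7 15 14 11 6 16) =[8, 1, 2, 10, 4, 7, 16, 15, 13, 5, 9, 6, 12, 3, 11, 14, 0]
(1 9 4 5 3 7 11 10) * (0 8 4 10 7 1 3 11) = (0 8 4 5 11 7)(1 9 10 3) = [8, 9, 2, 1, 5, 11, 6, 0, 4, 10, 3, 7]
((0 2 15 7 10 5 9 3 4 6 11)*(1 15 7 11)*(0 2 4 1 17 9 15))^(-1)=((0 4 6 17 9 3 1)(2 7 10 5 15 11))^(-1)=(0 1 3 9 17 6 4)(2 11 15 5 10 7)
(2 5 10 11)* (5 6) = (2 6 5 10 11) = [0, 1, 6, 3, 4, 10, 5, 7, 8, 9, 11, 2]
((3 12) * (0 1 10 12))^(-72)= (0 12 1 3 10)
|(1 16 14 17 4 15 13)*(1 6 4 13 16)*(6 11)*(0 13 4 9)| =5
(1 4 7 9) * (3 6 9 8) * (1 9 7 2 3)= (9)(1 4 2 3 6 7 8)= [0, 4, 3, 6, 2, 5, 7, 8, 1, 9]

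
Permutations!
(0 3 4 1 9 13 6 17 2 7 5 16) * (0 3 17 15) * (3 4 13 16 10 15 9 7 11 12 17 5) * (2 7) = (0 5 10 15)(1 2 11 12 17 7 3 13 6 9 16 4) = [5, 2, 11, 13, 1, 10, 9, 3, 8, 16, 15, 12, 17, 6, 14, 0, 4, 7]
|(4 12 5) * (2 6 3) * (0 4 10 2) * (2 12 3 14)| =|(0 4 3)(2 6 14)(5 10 12)| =3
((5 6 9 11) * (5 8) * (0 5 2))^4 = (0 11 5 8 6 2 9)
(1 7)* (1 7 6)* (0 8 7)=(0 8 7)(1 6)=[8, 6, 2, 3, 4, 5, 1, 0, 7]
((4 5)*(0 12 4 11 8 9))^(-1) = ((0 12 4 5 11 8 9))^(-1) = (0 9 8 11 5 4 12)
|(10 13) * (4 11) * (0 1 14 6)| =4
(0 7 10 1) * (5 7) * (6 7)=(0 5 6 7 10 1)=[5, 0, 2, 3, 4, 6, 7, 10, 8, 9, 1]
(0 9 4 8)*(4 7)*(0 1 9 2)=(0 2)(1 9 7 4 8)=[2, 9, 0, 3, 8, 5, 6, 4, 1, 7]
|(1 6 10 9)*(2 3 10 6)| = |(1 2 3 10 9)| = 5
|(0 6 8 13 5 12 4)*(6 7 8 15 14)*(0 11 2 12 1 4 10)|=33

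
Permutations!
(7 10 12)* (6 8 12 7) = (6 8 12)(7 10) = [0, 1, 2, 3, 4, 5, 8, 10, 12, 9, 7, 11, 6]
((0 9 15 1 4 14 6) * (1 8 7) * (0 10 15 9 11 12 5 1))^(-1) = (0 7 8 15 10 6 14 4 1 5 12 11)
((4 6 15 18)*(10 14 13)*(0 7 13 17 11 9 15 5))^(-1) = (0 5 6 4 18 15 9 11 17 14 10 13 7)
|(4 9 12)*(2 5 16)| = |(2 5 16)(4 9 12)| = 3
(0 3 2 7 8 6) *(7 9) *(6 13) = (0 3 2 9 7 8 13 6) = [3, 1, 9, 2, 4, 5, 0, 8, 13, 7, 10, 11, 12, 6]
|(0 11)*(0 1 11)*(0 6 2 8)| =|(0 6 2 8)(1 11)| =4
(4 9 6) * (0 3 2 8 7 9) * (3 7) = [7, 1, 8, 2, 0, 5, 4, 9, 3, 6] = (0 7 9 6 4)(2 8 3)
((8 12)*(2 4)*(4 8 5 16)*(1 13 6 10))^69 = ((1 13 6 10)(2 8 12 5 16 4))^69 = (1 13 6 10)(2 5)(4 12)(8 16)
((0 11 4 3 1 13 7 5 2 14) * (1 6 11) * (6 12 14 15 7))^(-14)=(0 11 14 6 12 13 3 1 4)(2 7)(5 15)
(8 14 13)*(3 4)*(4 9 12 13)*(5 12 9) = (3 5 12 13 8 14 4) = [0, 1, 2, 5, 3, 12, 6, 7, 14, 9, 10, 11, 13, 8, 4]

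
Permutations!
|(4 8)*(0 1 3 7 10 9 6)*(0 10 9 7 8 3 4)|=|(0 1 4 3 8)(6 10 7 9)|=20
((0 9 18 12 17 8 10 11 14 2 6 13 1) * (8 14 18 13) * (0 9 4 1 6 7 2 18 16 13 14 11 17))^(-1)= (0 12 18 14 9 1 4)(2 7)(6 13 16 11 17 10 8)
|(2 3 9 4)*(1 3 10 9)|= 4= |(1 3)(2 10 9 4)|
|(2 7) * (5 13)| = 2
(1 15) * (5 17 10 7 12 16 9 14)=[0, 15, 2, 3, 4, 17, 6, 12, 8, 14, 7, 11, 16, 13, 5, 1, 9, 10]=(1 15)(5 17 10 7 12 16 9 14)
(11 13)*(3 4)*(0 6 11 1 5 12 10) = (0 6 11 13 1 5 12 10)(3 4) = [6, 5, 2, 4, 3, 12, 11, 7, 8, 9, 0, 13, 10, 1]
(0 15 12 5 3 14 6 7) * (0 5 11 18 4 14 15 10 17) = (0 10 17)(3 15 12 11 18 4 14 6 7 5) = [10, 1, 2, 15, 14, 3, 7, 5, 8, 9, 17, 18, 11, 13, 6, 12, 16, 0, 4]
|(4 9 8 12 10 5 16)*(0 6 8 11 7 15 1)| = 13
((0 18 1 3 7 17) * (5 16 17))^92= (0 7)(1 16)(3 17)(5 18)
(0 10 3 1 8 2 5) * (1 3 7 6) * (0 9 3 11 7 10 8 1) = (0 8 2 5 9 3 11 7 6) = [8, 1, 5, 11, 4, 9, 0, 6, 2, 3, 10, 7]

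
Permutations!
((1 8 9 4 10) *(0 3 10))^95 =(0 8 3 9 10 4 1)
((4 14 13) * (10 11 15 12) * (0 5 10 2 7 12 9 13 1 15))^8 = (1 9 4)(2 12 7)(13 14 15)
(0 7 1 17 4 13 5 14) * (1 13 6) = (0 7 13 5 14)(1 17 4 6) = [7, 17, 2, 3, 6, 14, 1, 13, 8, 9, 10, 11, 12, 5, 0, 15, 16, 4]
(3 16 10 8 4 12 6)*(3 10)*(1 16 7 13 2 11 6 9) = [0, 16, 11, 7, 12, 5, 10, 13, 4, 1, 8, 6, 9, 2, 14, 15, 3] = (1 16 3 7 13 2 11 6 10 8 4 12 9)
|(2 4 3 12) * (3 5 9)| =6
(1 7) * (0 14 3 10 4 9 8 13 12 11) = (0 14 3 10 4 9 8 13 12 11)(1 7) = [14, 7, 2, 10, 9, 5, 6, 1, 13, 8, 4, 0, 11, 12, 3]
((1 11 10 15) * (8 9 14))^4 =(15)(8 9 14) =((1 11 10 15)(8 9 14))^4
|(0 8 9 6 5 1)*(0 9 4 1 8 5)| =7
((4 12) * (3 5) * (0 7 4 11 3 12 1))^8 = (12)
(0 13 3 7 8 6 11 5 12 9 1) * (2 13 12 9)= (0 12 2 13 3 7 8 6 11 5 9 1)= [12, 0, 13, 7, 4, 9, 11, 8, 6, 1, 10, 5, 2, 3]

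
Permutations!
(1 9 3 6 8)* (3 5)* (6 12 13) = [0, 9, 2, 12, 4, 3, 8, 7, 1, 5, 10, 11, 13, 6] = (1 9 5 3 12 13 6 8)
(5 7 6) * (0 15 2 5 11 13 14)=(0 15 2 5 7 6 11 13 14)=[15, 1, 5, 3, 4, 7, 11, 6, 8, 9, 10, 13, 12, 14, 0, 2]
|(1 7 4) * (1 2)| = 4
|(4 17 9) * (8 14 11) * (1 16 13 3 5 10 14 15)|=30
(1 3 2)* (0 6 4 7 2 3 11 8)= [6, 11, 1, 3, 7, 5, 4, 2, 0, 9, 10, 8]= (0 6 4 7 2 1 11 8)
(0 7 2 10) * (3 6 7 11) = (0 11 3 6 7 2 10) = [11, 1, 10, 6, 4, 5, 7, 2, 8, 9, 0, 3]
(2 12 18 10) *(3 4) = (2 12 18 10)(3 4) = [0, 1, 12, 4, 3, 5, 6, 7, 8, 9, 2, 11, 18, 13, 14, 15, 16, 17, 10]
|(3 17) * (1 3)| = 3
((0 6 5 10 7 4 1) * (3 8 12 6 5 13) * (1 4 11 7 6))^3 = ((0 5 10 6 13 3 8 12 1)(7 11))^3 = (0 6 8)(1 10 3)(5 13 12)(7 11)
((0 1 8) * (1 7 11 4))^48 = (11)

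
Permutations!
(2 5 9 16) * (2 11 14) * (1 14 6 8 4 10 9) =[0, 14, 5, 3, 10, 1, 8, 7, 4, 16, 9, 6, 12, 13, 2, 15, 11] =(1 14 2 5)(4 10 9 16 11 6 8)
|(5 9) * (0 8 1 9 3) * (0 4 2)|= 8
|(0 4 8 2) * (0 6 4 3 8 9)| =7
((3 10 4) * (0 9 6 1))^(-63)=(10)(0 9 6 1)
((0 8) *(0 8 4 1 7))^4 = (8)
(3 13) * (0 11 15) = (0 11 15)(3 13) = [11, 1, 2, 13, 4, 5, 6, 7, 8, 9, 10, 15, 12, 3, 14, 0]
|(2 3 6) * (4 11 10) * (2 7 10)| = |(2 3 6 7 10 4 11)| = 7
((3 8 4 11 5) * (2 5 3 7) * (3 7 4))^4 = (2 7 11 4 5)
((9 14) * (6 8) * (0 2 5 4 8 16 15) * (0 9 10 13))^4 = (0 8 9)(2 6 14)(4 15 13)(5 16 10) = ((0 2 5 4 8 6 16 15 9 14 10 13))^4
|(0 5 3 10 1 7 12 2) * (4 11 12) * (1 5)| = 21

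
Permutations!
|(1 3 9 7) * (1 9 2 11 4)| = 10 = |(1 3 2 11 4)(7 9)|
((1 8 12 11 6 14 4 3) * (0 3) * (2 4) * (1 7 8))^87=(0 14 12 3 2 11 7 4 6 8)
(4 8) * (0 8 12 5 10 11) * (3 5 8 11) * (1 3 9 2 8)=[11, 3, 8, 5, 12, 10, 6, 7, 4, 2, 9, 0, 1]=(0 11)(1 3 5 10 9 2 8 4 12)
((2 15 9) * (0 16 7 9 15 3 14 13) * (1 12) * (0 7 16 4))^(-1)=((16)(0 4)(1 12)(2 3 14 13 7 9))^(-1)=(16)(0 4)(1 12)(2 9 7 13 14 3)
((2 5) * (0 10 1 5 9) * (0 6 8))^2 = (0 1 2 6)(5 9 8 10)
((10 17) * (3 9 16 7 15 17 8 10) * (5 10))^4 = (3 15 16)(5 10 8)(7 9 17)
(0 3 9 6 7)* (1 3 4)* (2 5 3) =(0 4 1 2 5 3 9 6 7) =[4, 2, 5, 9, 1, 3, 7, 0, 8, 6]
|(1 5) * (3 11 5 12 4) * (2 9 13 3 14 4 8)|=18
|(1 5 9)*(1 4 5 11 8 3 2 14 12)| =21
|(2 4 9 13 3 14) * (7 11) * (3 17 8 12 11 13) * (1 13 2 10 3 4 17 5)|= 6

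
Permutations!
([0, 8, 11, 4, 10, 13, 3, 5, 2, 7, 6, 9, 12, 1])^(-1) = [0, 13, 8, 6, 3, 7, 10, 9, 1, 11, 4, 2, 12, 5]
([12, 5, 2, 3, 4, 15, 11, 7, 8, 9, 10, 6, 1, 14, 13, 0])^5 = [0, 1, 2, 3, 4, 5, 11, 7, 8, 9, 10, 6, 12, 14, 13, 15]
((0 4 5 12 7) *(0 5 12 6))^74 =(0 12 5)(4 7 6)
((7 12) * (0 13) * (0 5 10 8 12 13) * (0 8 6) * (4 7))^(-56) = (0 10 13 4 8 6 5 7 12)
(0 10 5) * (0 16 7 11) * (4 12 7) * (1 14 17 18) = [10, 14, 2, 3, 12, 16, 6, 11, 8, 9, 5, 0, 7, 13, 17, 15, 4, 18, 1] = (0 10 5 16 4 12 7 11)(1 14 17 18)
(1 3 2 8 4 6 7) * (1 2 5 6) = (1 3 5 6 7 2 8 4) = [0, 3, 8, 5, 1, 6, 7, 2, 4]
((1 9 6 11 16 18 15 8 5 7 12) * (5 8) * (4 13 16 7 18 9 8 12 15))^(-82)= ((1 8 12)(4 13 16 9 6 11 7 15 5 18))^(-82)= (1 12 8)(4 5 7 6 16)(9 13 18 15 11)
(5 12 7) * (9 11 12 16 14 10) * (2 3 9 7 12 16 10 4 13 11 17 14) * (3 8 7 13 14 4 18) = [0, 1, 8, 9, 14, 10, 6, 5, 7, 17, 13, 16, 12, 11, 18, 15, 2, 4, 3] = (2 8 7 5 10 13 11 16)(3 9 17 4 14 18)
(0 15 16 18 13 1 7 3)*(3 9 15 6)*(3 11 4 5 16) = (0 6 11 4 5 16 18 13 1 7 9 15 3) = [6, 7, 2, 0, 5, 16, 11, 9, 8, 15, 10, 4, 12, 1, 14, 3, 18, 17, 13]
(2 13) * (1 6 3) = [0, 6, 13, 1, 4, 5, 3, 7, 8, 9, 10, 11, 12, 2] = (1 6 3)(2 13)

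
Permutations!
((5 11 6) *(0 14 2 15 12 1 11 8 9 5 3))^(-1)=((0 14 2 15 12 1 11 6 3)(5 8 9))^(-1)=(0 3 6 11 1 12 15 2 14)(5 9 8)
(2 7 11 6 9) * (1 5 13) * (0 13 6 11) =[13, 5, 7, 3, 4, 6, 9, 0, 8, 2, 10, 11, 12, 1] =(0 13 1 5 6 9 2 7)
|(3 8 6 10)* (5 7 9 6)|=7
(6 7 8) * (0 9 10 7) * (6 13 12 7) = (0 9 10 6)(7 8 13 12) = [9, 1, 2, 3, 4, 5, 0, 8, 13, 10, 6, 11, 7, 12]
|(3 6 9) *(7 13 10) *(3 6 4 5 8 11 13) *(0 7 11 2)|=|(0 7 3 4 5 8 2)(6 9)(10 11 13)|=42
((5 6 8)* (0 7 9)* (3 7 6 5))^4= ((0 6 8 3 7 9))^4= (0 7 8)(3 6 9)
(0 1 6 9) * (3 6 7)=[1, 7, 2, 6, 4, 5, 9, 3, 8, 0]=(0 1 7 3 6 9)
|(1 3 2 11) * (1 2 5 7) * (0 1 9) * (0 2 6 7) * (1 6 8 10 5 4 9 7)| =|(0 6 1 3 4 9 2 11 8 10 5)| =11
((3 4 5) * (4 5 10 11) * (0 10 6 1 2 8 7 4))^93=(11)(1 7)(2 4)(3 5)(6 8)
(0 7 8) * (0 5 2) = (0 7 8 5 2) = [7, 1, 0, 3, 4, 2, 6, 8, 5]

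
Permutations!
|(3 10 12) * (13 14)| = 6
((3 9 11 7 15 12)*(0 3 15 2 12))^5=(0 2 9 15 7 3 12 11)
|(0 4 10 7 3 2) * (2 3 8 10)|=3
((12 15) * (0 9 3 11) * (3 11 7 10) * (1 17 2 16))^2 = ((0 9 11)(1 17 2 16)(3 7 10)(12 15))^2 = (0 11 9)(1 2)(3 10 7)(16 17)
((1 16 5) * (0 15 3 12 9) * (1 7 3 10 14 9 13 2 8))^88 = (0 14 15 9 10)(1 2 12 7 16 8 13 3 5)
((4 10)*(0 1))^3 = (0 1)(4 10)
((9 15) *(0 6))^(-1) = ((0 6)(9 15))^(-1) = (0 6)(9 15)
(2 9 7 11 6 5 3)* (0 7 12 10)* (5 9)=(0 7 11 6 9 12 10)(2 5 3)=[7, 1, 5, 2, 4, 3, 9, 11, 8, 12, 0, 6, 10]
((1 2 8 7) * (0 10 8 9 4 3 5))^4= ((0 10 8 7 1 2 9 4 3 5))^4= (0 1 3 8 9)(2 5 7 4 10)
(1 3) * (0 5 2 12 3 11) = (0 5 2 12 3 1 11) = [5, 11, 12, 1, 4, 2, 6, 7, 8, 9, 10, 0, 3]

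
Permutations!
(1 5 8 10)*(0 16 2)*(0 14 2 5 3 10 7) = [16, 3, 14, 10, 4, 8, 6, 0, 7, 9, 1, 11, 12, 13, 2, 15, 5] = (0 16 5 8 7)(1 3 10)(2 14)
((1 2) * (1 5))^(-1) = (1 5 2)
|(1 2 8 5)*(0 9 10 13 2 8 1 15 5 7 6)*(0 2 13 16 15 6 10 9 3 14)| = 9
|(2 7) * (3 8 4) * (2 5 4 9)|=|(2 7 5 4 3 8 9)|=7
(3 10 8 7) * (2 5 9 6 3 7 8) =(2 5 9 6 3 10) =[0, 1, 5, 10, 4, 9, 3, 7, 8, 6, 2]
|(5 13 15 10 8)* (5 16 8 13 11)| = 6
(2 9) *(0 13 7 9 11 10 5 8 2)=(0 13 7 9)(2 11 10 5 8)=[13, 1, 11, 3, 4, 8, 6, 9, 2, 0, 5, 10, 12, 7]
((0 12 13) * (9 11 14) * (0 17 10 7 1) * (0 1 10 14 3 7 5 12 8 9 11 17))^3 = ((0 8 9 17 14 11 3 7 10 5 12 13))^3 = (0 17 3 5)(7 12 8 14)(9 11 10 13)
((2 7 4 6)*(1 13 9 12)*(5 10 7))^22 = ((1 13 9 12)(2 5 10 7 4 6))^22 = (1 9)(2 4 10)(5 6 7)(12 13)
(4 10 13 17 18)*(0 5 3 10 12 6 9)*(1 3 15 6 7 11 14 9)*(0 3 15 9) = [5, 15, 2, 10, 12, 9, 1, 11, 8, 3, 13, 14, 7, 17, 0, 6, 16, 18, 4] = (0 5 9 3 10 13 17 18 4 12 7 11 14)(1 15 6)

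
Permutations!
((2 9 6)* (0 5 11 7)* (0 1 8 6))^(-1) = ((0 5 11 7 1 8 6 2 9))^(-1) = (0 9 2 6 8 1 7 11 5)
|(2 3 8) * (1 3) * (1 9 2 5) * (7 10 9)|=|(1 3 8 5)(2 7 10 9)|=4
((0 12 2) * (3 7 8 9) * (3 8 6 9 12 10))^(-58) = ((0 10 3 7 6 9 8 12 2))^(-58) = (0 9 10 8 3 12 7 2 6)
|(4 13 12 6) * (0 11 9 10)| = 4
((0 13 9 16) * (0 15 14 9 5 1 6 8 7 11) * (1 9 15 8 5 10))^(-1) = (0 11 7 8 16 9 5 6 1 10 13)(14 15)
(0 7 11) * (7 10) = (0 10 7 11) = [10, 1, 2, 3, 4, 5, 6, 11, 8, 9, 7, 0]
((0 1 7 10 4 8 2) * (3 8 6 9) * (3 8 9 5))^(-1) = (0 2 8 9 3 5 6 4 10 7 1) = ((0 1 7 10 4 6 5 3 9 8 2))^(-1)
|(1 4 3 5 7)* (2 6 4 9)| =|(1 9 2 6 4 3 5 7)| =8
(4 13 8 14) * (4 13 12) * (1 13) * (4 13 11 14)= (1 11 14)(4 12 13 8)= [0, 11, 2, 3, 12, 5, 6, 7, 4, 9, 10, 14, 13, 8, 1]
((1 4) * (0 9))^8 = (9)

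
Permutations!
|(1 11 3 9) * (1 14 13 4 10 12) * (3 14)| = |(1 11 14 13 4 10 12)(3 9)| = 14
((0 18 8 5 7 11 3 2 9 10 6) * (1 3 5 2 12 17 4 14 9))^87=((0 18 8 2 1 3 12 17 4 14 9 10 6)(5 7 11))^87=(0 14 3 18 9 12 8 10 17 2 6 4 1)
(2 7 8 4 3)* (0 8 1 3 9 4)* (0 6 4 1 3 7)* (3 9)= (0 8 6 4 3 2)(1 7 9)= [8, 7, 0, 2, 3, 5, 4, 9, 6, 1]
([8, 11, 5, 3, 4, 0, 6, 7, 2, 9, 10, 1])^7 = (0 5 2 8)(1 11)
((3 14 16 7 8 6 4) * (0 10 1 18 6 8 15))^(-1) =(0 15 7 16 14 3 4 6 18 1 10)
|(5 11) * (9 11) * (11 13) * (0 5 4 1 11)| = |(0 5 9 13)(1 11 4)| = 12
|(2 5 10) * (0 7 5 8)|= 6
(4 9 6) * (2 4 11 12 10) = (2 4 9 6 11 12 10) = [0, 1, 4, 3, 9, 5, 11, 7, 8, 6, 2, 12, 10]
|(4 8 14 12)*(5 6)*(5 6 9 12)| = |(4 8 14 5 9 12)| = 6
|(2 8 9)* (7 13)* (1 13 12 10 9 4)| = 9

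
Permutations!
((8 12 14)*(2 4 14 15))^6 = (15)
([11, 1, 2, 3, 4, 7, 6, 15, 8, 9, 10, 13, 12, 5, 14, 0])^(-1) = (0 15 7 5 13 11)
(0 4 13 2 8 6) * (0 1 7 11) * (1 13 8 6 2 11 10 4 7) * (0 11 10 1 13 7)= (1 13 10 4 8 2 6 7)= [0, 13, 6, 3, 8, 5, 7, 1, 2, 9, 4, 11, 12, 10]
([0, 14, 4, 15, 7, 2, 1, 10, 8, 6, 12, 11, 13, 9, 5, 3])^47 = (1 2 10 9 14 4 12 6 5 7 13)(3 15)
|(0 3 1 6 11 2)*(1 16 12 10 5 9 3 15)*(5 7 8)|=24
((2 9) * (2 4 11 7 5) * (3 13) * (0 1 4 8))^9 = (3 13)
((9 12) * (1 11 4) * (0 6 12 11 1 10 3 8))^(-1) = ((0 6 12 9 11 4 10 3 8))^(-1) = (0 8 3 10 4 11 9 12 6)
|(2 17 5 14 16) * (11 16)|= |(2 17 5 14 11 16)|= 6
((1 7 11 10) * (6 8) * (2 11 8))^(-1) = ((1 7 8 6 2 11 10))^(-1) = (1 10 11 2 6 8 7)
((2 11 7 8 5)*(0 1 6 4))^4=(2 5 8 7 11)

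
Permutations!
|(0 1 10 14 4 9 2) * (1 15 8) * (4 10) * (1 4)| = 6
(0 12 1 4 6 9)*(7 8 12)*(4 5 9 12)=(0 7 8 4 6 12 1 5 9)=[7, 5, 2, 3, 6, 9, 12, 8, 4, 0, 10, 11, 1]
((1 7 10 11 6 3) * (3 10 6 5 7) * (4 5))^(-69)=(1 3)(4 6)(5 10)(7 11)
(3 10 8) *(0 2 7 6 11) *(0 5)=[2, 1, 7, 10, 4, 0, 11, 6, 3, 9, 8, 5]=(0 2 7 6 11 5)(3 10 8)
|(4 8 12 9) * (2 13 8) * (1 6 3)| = 6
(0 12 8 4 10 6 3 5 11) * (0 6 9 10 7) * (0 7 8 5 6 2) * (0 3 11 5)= (0 12)(2 3 6 11)(4 8)(9 10)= [12, 1, 3, 6, 8, 5, 11, 7, 4, 10, 9, 2, 0]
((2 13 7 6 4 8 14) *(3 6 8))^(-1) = ((2 13 7 8 14)(3 6 4))^(-1) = (2 14 8 7 13)(3 4 6)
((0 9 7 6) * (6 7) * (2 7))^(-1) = ((0 9 6)(2 7))^(-1) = (0 6 9)(2 7)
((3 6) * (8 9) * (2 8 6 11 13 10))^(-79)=(2 8 9 6 3 11 13 10)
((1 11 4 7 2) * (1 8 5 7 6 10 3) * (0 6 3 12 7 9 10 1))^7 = ((0 6 1 11 4 3)(2 8 5 9 10 12 7))^7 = (12)(0 6 1 11 4 3)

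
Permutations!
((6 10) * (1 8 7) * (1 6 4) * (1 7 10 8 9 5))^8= ((1 9 5)(4 7 6 8 10))^8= (1 5 9)(4 8 7 10 6)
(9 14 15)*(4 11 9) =(4 11 9 14 15) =[0, 1, 2, 3, 11, 5, 6, 7, 8, 14, 10, 9, 12, 13, 15, 4]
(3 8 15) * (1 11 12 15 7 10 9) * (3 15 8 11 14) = [0, 14, 2, 11, 4, 5, 6, 10, 7, 1, 9, 12, 8, 13, 3, 15] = (15)(1 14 3 11 12 8 7 10 9)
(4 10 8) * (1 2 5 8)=(1 2 5 8 4 10)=[0, 2, 5, 3, 10, 8, 6, 7, 4, 9, 1]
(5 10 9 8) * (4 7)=(4 7)(5 10 9 8)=[0, 1, 2, 3, 7, 10, 6, 4, 5, 8, 9]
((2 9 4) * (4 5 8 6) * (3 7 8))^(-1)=(2 4 6 8 7 3 5 9)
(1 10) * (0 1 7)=(0 1 10 7)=[1, 10, 2, 3, 4, 5, 6, 0, 8, 9, 7]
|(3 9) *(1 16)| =2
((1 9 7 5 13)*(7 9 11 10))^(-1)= (1 13 5 7 10 11)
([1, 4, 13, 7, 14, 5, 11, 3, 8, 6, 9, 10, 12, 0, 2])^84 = (14)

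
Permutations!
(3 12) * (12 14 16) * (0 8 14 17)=(0 8 14 16 12 3 17)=[8, 1, 2, 17, 4, 5, 6, 7, 14, 9, 10, 11, 3, 13, 16, 15, 12, 0]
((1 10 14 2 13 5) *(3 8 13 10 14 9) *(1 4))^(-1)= ((1 14 2 10 9 3 8 13 5 4))^(-1)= (1 4 5 13 8 3 9 10 2 14)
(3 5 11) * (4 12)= [0, 1, 2, 5, 12, 11, 6, 7, 8, 9, 10, 3, 4]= (3 5 11)(4 12)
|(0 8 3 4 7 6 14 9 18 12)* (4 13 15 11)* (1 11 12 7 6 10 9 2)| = |(0 8 3 13 15 12)(1 11 4 6 14 2)(7 10 9 18)| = 12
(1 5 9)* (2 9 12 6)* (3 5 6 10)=(1 6 2 9)(3 5 12 10)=[0, 6, 9, 5, 4, 12, 2, 7, 8, 1, 3, 11, 10]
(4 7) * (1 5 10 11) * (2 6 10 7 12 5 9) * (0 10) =[10, 9, 6, 3, 12, 7, 0, 4, 8, 2, 11, 1, 5] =(0 10 11 1 9 2 6)(4 12 5 7)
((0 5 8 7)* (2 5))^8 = ((0 2 5 8 7))^8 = (0 8 2 7 5)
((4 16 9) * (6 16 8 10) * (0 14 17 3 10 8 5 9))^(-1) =(0 16 6 10 3 17 14)(4 9 5)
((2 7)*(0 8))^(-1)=(0 8)(2 7)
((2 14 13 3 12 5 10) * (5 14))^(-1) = ((2 5 10)(3 12 14 13))^(-1) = (2 10 5)(3 13 14 12)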